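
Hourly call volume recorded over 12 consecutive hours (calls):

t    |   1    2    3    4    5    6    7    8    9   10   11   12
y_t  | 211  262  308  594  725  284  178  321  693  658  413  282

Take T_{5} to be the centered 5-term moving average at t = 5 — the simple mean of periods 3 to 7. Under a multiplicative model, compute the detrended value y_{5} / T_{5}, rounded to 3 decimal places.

Trend T_5 = (308 + 594 + 725 + 284 + 178) / 5 = 2089/5 = 417.80000
Ratio to trend: 725 / 417.80000 = 1.735

1.735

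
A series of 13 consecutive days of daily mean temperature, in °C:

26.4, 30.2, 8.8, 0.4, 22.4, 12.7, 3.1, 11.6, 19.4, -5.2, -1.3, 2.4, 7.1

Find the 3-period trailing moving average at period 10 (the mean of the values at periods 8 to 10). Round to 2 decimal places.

8.60

Sum of periods 8–10: 11.6 + 19.4 + (-5.2) = 25.8
Divide by 3: 25.8 / 3 = 8.60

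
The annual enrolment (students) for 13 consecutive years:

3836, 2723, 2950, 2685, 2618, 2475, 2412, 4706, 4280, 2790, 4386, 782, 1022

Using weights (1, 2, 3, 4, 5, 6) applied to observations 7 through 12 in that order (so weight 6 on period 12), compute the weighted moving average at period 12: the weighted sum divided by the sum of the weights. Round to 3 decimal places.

2973.619

Weighted sum: 1·2412 + 2·4706 + 3·4280 + 4·2790 + 5·4386 + 6·782 = 2412 + 9412 + 12840 + 11160 + 21930 + 4692 = 62446
Weight total: 1 + 2 + 3 + 4 + 5 + 6 = 21
WMA = 62446 / 21 = 2973.619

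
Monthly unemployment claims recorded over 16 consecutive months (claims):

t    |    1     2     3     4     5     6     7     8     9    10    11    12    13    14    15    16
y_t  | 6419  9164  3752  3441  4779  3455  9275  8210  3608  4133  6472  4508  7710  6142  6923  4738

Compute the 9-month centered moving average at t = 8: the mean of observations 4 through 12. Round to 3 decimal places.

5320.111

Sum of periods 4–12: 3441 + 4779 + 3455 + 9275 + 8210 + 3608 + 4133 + 6472 + 4508 = 47881
Divide by 9: 47881 / 9 = 5320.111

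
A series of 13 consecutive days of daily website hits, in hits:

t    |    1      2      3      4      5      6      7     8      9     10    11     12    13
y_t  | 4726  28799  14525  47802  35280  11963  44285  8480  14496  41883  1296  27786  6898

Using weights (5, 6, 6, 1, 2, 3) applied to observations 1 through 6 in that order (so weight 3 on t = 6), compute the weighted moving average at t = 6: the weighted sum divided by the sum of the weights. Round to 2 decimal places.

Weighted sum: 5·4726 + 6·28799 + 6·14525 + 1·47802 + 2·35280 + 3·11963 = 23630 + 172794 + 87150 + 47802 + 70560 + 35889 = 437825
Weight total: 5 + 6 + 6 + 1 + 2 + 3 = 23
WMA = 437825 / 23 = 19035.87

19035.87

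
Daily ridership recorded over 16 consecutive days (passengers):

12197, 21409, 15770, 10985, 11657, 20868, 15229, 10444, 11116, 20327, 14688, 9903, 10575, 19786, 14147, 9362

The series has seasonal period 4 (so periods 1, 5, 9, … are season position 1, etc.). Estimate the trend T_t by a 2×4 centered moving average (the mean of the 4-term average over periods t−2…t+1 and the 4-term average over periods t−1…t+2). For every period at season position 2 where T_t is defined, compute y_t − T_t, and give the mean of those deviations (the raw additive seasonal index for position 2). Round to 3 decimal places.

Season position 2 occurs at t = 6, 10, 14 (where T_t is defined).
t=6: T_6 = 14617.12500; y_6 − T_6 = 20868 − 14617.12500 = 6250.87500
t=10: T_10 = 14076.12500; y_10 − T_10 = 20327 − 14076.12500 = 6250.87500
t=14: T_14 = 13535.12500; y_14 − T_14 = 19786 − 13535.12500 = 6250.87500
Mean deviation: (6250.87500 + 6250.87500 + 6250.87500) / 3 = 6250.875

6250.875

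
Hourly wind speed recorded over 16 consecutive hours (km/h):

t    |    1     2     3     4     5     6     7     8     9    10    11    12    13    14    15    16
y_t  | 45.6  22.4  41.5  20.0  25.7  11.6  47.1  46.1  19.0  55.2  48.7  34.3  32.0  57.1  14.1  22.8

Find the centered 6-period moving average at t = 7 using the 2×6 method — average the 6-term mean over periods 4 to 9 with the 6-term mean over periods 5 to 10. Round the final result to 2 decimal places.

Sum over 4–9: 20.0 + 25.7 + 11.6 + 47.1 + 46.1 + 19.0 = 169.5
Sum over 5–10: 25.7 + 11.6 + 47.1 + 46.1 + 19.0 + 55.2 = 204.7
CMA at t=7 = (169.5 + 204.7) / (2·6) = 374.2 / 12 = 31.18

31.18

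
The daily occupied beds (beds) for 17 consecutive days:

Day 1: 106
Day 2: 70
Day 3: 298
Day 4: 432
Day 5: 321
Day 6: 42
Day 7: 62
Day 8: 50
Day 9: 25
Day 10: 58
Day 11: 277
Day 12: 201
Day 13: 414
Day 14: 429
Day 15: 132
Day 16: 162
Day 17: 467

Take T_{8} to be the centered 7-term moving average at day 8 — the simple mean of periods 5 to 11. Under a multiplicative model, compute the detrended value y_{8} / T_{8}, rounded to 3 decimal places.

0.419

Trend T_8 = (321 + 42 + 62 + 50 + 25 + 58 + 277) / 7 = 835/7 = 119.28571
Ratio to trend: 50 / 119.28571 = 0.419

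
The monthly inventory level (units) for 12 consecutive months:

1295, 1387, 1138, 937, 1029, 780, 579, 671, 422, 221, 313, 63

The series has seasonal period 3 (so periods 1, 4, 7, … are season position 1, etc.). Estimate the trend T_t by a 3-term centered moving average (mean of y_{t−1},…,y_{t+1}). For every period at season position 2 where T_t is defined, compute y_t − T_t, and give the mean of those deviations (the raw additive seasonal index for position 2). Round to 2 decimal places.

Season position 2 occurs at t = 2, 5, 8, 11 (where T_t is defined).
t=2: T_2 = 1273.3333; y_2 − T_2 = 1387 − 1273.3333 = 113.6667
t=5: T_5 = 915.3333; y_5 − T_5 = 1029 − 915.3333 = 113.6667
t=8: T_8 = 557.3333; y_8 − T_8 = 671 − 557.3333 = 113.6667
t=11: T_11 = 199.0000; y_11 − T_11 = 313 − 199.0000 = 114.0000
Mean deviation: (113.6667 + 113.6667 + 113.6667 + 114.0000) / 4 = 113.75

113.75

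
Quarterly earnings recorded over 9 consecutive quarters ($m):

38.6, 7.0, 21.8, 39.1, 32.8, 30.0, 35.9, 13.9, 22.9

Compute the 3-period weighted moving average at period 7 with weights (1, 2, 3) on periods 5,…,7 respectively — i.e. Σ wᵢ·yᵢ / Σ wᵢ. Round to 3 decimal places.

33.417

Weighted sum: 1·32.8 + 2·30.0 + 3·35.9 = 32.8 + 60.0 + 107.7 = 200.5
Weight total: 1 + 2 + 3 = 6
WMA = 200.5 / 6 = 33.417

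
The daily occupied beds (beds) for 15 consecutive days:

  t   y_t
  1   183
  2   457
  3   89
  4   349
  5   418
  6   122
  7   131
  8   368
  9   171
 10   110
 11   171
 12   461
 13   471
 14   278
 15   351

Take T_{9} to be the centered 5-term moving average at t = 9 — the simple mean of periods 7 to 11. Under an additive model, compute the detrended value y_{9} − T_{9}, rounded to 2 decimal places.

Trend T_9 = (131 + 368 + 171 + 110 + 171) / 5 = 951/5 = 190.2000
Detrended value: 171 − 190.2000 = -19.20

-19.20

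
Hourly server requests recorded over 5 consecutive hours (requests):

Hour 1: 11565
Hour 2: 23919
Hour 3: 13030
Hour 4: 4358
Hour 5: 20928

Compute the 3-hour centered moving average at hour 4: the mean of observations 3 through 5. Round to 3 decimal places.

12772.000

Sum of periods 3–5: 13030 + 4358 + 20928 = 38316
Divide by 3: 38316 / 3 = 12772.000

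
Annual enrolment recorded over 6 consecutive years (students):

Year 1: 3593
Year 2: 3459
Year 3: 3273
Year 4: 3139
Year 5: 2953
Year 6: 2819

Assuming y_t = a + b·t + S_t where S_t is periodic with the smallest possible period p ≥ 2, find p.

2

First differences y_{t+1} − y_t: -134, -186, -134, -186, -134, …
The difference pattern repeats every 2 terms and not for any smaller step, so p = 2.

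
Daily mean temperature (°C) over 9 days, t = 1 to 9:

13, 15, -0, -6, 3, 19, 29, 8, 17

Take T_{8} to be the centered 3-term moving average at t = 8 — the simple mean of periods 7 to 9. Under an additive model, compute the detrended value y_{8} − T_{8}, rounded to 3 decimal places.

Trend T_8 = (29 + 8 + 17) / 3 = 54/3 = 18.00000
Detrended value: 8 − 18.00000 = -10.000

-10.000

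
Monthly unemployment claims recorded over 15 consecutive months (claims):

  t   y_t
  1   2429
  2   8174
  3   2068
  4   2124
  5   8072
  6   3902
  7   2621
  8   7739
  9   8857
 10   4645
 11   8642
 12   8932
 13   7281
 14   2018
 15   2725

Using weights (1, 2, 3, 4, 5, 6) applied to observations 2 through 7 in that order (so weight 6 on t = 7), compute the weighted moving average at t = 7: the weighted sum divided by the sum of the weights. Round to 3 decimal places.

4105.048

Weighted sum: 1·8174 + 2·2068 + 3·2124 + 4·8072 + 5·3902 + 6·2621 = 8174 + 4136 + 6372 + 32288 + 19510 + 15726 = 86206
Weight total: 1 + 2 + 3 + 4 + 5 + 6 = 21
WMA = 86206 / 21 = 4105.048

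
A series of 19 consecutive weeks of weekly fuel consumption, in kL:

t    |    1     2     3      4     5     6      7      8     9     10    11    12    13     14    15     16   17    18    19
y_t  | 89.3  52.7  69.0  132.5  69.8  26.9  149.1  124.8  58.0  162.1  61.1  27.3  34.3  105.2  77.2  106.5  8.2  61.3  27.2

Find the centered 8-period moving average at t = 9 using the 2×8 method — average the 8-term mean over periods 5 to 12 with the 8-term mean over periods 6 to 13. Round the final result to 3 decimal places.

82.669

Sum over 5–12: 69.8 + 26.9 + 149.1 + 124.8 + 58.0 + 162.1 + 61.1 + 27.3 = 679.1
Sum over 6–13: 26.9 + 149.1 + 124.8 + 58.0 + 162.1 + 61.1 + 27.3 + 34.3 = 643.6
CMA at t=9 = (679.1 + 643.6) / (2·8) = 1322.7 / 16 = 82.669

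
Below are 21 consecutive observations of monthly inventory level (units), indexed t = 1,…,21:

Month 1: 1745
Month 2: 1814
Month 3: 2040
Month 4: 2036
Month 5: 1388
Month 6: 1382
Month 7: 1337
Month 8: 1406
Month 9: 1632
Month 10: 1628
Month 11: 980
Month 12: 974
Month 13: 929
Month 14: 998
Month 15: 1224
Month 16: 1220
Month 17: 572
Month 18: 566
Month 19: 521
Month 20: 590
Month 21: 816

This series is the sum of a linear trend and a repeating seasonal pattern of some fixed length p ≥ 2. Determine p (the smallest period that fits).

6

First differences y_{t+1} − y_t: 69, 226, -4, -648, -6, -45, 69, 226, -4, -648, -6, -45, 69, 226, …
The difference pattern repeats every 6 terms and not for any smaller step, so p = 6.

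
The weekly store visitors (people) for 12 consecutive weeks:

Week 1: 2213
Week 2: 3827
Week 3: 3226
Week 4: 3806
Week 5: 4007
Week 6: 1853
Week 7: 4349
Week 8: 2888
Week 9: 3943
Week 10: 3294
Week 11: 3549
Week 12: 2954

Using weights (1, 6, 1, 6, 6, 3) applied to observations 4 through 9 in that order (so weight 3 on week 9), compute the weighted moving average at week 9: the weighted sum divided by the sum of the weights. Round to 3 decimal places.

Weighted sum: 1·3806 + 6·4007 + 1·1853 + 6·4349 + 6·2888 + 3·3943 = 3806 + 24042 + 1853 + 26094 + 17328 + 11829 = 84952
Weight total: 1 + 6 + 1 + 6 + 6 + 3 = 23
WMA = 84952 / 23 = 3693.565

3693.565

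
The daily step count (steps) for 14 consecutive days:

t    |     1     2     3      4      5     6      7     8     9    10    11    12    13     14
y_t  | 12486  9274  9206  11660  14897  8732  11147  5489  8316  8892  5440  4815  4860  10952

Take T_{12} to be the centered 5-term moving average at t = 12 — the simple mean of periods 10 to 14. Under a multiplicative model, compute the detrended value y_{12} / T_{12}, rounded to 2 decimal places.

0.69

Trend T_12 = (8892 + 5440 + 4815 + 4860 + 10952) / 5 = 34959/5 = 6991.8000
Ratio to trend: 4815 / 6991.8000 = 0.69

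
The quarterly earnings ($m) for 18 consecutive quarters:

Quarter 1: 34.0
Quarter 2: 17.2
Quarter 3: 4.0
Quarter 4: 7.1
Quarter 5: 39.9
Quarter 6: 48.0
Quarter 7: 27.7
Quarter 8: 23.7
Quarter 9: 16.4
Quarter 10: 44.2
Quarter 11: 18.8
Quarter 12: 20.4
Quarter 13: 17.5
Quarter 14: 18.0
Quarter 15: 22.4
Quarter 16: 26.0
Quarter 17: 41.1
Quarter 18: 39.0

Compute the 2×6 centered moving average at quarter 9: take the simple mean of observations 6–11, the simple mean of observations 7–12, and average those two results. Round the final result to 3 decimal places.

Sum over 6–11: 48.0 + 27.7 + 23.7 + 16.4 + 44.2 + 18.8 = 178.8
Sum over 7–12: 27.7 + 23.7 + 16.4 + 44.2 + 18.8 + 20.4 = 151.2
CMA at t=9 = (178.8 + 151.2) / (2·6) = 330.0 / 12 = 27.500

27.500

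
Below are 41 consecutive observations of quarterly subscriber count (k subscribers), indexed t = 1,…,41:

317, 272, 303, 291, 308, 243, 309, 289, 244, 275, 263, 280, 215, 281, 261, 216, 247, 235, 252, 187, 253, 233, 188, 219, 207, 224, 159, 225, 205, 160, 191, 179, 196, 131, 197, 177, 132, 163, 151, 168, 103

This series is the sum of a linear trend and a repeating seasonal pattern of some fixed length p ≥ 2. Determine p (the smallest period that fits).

First differences y_{t+1} − y_t: -45, 31, -12, 17, -65, 66, -20, -45, 31, -12, 17, -65, 66, -20, -45, 31, …
The difference pattern repeats every 7 terms and not for any smaller step, so p = 7.

7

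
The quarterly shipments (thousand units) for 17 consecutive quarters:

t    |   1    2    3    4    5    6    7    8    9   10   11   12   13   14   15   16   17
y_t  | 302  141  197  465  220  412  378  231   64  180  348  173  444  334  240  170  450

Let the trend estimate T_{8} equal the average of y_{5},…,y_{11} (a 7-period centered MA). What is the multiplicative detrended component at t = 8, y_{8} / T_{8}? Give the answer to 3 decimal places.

0.882

Trend T_8 = (220 + 412 + 378 + 231 + 64 + 180 + 348) / 7 = 1833/7 = 261.85714
Ratio to trend: 231 / 261.85714 = 0.882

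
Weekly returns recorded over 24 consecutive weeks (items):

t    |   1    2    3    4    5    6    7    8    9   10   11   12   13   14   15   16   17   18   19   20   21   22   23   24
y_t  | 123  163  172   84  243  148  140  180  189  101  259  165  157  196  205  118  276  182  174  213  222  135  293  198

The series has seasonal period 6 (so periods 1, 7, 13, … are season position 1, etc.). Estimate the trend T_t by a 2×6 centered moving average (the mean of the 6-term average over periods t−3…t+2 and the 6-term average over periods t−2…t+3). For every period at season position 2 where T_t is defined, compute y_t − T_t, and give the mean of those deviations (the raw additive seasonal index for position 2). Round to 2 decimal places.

11.44

Season position 2 occurs at t = 8, 14, 20 (where T_t is defined).
t=8: T_8 = 168.1667; y_8 − T_8 = 180 − 168.1667 = 11.8333
t=14: T_14 = 184.7500; y_14 − T_14 = 196 − 184.7500 = 11.2500
t=20: T_20 = 201.7500; y_20 − T_20 = 213 − 201.7500 = 11.2500
Mean deviation: (11.8333 + 11.2500 + 11.2500) / 3 = 11.44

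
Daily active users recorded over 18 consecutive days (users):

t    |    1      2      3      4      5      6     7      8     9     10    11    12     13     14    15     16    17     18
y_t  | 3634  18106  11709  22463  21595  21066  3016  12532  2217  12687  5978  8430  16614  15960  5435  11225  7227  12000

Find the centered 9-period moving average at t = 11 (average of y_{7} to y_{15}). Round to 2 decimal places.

9207.67

Sum of periods 7–15: 3016 + 12532 + 2217 + 12687 + 5978 + 8430 + 16614 + 15960 + 5435 = 82869
Divide by 9: 82869 / 9 = 9207.67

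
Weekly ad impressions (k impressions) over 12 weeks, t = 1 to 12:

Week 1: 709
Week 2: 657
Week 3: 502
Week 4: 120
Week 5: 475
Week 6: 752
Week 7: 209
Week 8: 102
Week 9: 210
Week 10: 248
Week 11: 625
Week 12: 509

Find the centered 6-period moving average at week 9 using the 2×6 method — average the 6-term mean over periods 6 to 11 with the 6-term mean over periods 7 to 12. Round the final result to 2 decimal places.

Sum over 6–11: 752 + 209 + 102 + 210 + 248 + 625 = 2146
Sum over 7–12: 209 + 102 + 210 + 248 + 625 + 509 = 1903
CMA at t=9 = (2146 + 1903) / (2·6) = 4049 / 12 = 337.42

337.42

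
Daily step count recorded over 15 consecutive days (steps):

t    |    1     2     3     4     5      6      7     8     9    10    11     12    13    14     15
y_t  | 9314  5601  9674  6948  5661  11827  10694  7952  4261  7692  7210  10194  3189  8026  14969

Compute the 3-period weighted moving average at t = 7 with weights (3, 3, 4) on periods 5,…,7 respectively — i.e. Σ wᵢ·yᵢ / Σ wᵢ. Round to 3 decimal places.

9524.000

Weighted sum: 3·5661 + 3·11827 + 4·10694 = 16983 + 35481 + 42776 = 95240
Weight total: 3 + 3 + 4 = 10
WMA = 95240 / 10 = 9524.000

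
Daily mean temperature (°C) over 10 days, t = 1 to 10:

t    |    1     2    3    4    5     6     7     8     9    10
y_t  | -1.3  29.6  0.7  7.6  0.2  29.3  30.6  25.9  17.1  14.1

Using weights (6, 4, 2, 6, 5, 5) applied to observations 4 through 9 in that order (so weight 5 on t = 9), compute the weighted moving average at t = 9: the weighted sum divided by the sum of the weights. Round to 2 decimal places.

17.99

Weighted sum: 6·7.6 + 4·0.2 + 2·29.3 + 6·30.6 + 5·25.9 + 5·17.1 = 45.6 + 0.8 + 58.6 + 183.6 + 129.5 + 85.5 = 503.6
Weight total: 6 + 4 + 2 + 6 + 5 + 5 = 28
WMA = 503.6 / 28 = 17.99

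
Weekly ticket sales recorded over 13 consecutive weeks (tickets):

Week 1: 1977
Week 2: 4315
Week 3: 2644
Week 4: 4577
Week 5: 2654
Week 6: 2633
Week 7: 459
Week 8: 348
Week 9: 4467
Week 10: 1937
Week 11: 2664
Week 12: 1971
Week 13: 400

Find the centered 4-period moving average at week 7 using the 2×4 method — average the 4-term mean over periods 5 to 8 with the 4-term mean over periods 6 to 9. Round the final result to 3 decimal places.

1750.125

Sum over 5–8: 2654 + 2633 + 459 + 348 = 6094
Sum over 6–9: 2633 + 459 + 348 + 4467 = 7907
CMA at t=7 = (6094 + 7907) / (2·4) = 14001 / 8 = 1750.125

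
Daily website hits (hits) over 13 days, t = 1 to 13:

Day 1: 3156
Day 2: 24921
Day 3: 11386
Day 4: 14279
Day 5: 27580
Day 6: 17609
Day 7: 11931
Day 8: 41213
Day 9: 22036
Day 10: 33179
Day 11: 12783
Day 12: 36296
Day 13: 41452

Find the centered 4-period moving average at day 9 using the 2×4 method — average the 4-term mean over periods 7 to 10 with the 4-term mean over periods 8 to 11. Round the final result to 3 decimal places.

Sum over 7–10: 11931 + 41213 + 22036 + 33179 = 108359
Sum over 8–11: 41213 + 22036 + 33179 + 12783 = 109211
CMA at t=9 = (108359 + 109211) / (2·4) = 217570 / 8 = 27196.250

27196.250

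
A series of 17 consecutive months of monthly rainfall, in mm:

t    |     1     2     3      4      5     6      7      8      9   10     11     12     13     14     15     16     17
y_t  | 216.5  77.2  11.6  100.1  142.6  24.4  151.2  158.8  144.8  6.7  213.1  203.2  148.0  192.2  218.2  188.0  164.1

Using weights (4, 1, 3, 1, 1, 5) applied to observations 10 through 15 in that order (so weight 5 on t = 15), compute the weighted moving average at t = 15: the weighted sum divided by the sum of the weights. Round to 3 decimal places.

Weighted sum: 4·6.7 + 1·213.1 + 3·203.2 + 1·148.0 + 1·192.2 + 5·218.2 = 26.8 + 213.1 + 609.6 + 148.0 + 192.2 + 1091.0 = 2280.7
Weight total: 4 + 1 + 3 + 1 + 1 + 5 = 15
WMA = 2280.7 / 15 = 152.047

152.047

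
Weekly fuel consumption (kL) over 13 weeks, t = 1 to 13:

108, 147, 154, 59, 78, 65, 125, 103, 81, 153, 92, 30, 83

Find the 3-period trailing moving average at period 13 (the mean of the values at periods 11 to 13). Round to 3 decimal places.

68.333

Sum of periods 11–13: 92 + 30 + 83 = 205
Divide by 3: 205 / 3 = 68.333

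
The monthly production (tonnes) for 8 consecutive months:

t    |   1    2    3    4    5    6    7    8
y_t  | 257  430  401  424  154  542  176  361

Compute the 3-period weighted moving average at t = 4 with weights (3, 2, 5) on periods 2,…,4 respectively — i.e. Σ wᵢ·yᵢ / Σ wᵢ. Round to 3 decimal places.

Weighted sum: 3·430 + 2·401 + 5·424 = 1290 + 802 + 2120 = 4212
Weight total: 3 + 2 + 5 = 10
WMA = 4212 / 10 = 421.200

421.200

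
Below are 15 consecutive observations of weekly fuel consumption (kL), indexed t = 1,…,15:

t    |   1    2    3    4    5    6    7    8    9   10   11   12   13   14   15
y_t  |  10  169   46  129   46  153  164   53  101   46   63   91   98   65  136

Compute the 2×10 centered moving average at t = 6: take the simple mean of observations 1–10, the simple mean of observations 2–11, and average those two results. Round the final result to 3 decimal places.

94.350

Sum over 1–10: 10 + 169 + 46 + 129 + 46 + 153 + 164 + 53 + 101 + 46 = 917
Sum over 2–11: 169 + 46 + 129 + 46 + 153 + 164 + 53 + 101 + 46 + 63 = 970
CMA at t=6 = (917 + 970) / (2·10) = 1887 / 20 = 94.350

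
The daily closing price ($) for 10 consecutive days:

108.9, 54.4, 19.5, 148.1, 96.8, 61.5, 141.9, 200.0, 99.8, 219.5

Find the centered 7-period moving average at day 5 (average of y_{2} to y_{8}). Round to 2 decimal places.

103.17

Sum of periods 2–8: 54.4 + 19.5 + 148.1 + 96.8 + 61.5 + 141.9 + 200.0 = 722.2
Divide by 7: 722.2 / 7 = 103.17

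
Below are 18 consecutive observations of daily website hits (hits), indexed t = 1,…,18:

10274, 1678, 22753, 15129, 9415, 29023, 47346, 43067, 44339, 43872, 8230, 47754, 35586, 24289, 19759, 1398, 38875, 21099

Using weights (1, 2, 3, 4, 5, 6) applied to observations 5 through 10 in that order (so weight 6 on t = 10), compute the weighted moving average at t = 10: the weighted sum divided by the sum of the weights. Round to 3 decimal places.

Weighted sum: 1·9415 + 2·29023 + 3·47346 + 4·43067 + 5·44339 + 6·43872 = 9415 + 58046 + 142038 + 172268 + 221695 + 263232 = 866694
Weight total: 1 + 2 + 3 + 4 + 5 + 6 = 21
WMA = 866694 / 21 = 41271.143

41271.143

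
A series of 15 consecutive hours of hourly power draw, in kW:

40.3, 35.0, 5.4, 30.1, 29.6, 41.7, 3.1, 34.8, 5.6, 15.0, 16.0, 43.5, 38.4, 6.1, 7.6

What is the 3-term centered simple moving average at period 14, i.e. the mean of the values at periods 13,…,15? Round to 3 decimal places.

17.367

Sum of periods 13–15: 38.4 + 6.1 + 7.6 = 52.1
Divide by 3: 52.1 / 3 = 17.367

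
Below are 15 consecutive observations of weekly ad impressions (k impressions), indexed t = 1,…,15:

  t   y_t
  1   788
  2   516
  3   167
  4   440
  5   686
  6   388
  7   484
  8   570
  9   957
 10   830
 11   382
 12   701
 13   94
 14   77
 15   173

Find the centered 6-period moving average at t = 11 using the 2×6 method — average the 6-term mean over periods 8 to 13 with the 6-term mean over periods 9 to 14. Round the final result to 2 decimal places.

Sum over 8–13: 570 + 957 + 830 + 382 + 701 + 94 = 3534
Sum over 9–14: 957 + 830 + 382 + 701 + 94 + 77 = 3041
CMA at t=11 = (3534 + 3041) / (2·6) = 6575 / 12 = 547.92

547.92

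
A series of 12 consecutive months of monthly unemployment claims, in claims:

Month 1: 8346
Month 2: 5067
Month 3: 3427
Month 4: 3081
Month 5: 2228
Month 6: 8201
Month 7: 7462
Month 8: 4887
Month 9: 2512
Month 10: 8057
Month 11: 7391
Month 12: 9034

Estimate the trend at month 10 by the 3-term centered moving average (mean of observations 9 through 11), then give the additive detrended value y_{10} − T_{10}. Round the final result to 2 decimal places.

Trend T_10 = (2512 + 8057 + 7391) / 3 = 17960/3 = 5986.6667
Detrended value: 8057 − 5986.6667 = 2070.33

2070.33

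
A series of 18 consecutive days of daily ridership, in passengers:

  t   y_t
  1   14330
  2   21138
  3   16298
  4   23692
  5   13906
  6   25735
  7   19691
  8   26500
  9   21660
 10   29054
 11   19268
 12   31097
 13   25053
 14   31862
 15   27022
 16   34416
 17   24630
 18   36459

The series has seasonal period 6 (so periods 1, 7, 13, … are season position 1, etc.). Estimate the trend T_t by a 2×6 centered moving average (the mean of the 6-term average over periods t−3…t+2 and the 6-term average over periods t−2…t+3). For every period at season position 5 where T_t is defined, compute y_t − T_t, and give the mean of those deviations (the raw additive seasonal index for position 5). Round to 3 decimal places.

-6617.500

Season position 5 occurs at t = 5, 11 (where T_t is defined).
t=5: T_5 = 20523.50000; y_5 − T_5 = 13906 − 20523.50000 = -6617.50000
t=11: T_11 = 25885.50000; y_11 − T_11 = 19268 − 25885.50000 = -6617.50000
Mean deviation: (-6617.50000 + -6617.50000) / 2 = -6617.500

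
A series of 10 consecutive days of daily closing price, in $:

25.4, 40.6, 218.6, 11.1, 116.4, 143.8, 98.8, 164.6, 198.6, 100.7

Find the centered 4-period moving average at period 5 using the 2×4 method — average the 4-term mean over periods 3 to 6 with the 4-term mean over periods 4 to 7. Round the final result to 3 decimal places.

107.500

Sum over 3–6: 218.6 + 11.1 + 116.4 + 143.8 = 489.9
Sum over 4–7: 11.1 + 116.4 + 143.8 + 98.8 = 370.1
CMA at t=5 = (489.9 + 370.1) / (2·4) = 860.0 / 8 = 107.500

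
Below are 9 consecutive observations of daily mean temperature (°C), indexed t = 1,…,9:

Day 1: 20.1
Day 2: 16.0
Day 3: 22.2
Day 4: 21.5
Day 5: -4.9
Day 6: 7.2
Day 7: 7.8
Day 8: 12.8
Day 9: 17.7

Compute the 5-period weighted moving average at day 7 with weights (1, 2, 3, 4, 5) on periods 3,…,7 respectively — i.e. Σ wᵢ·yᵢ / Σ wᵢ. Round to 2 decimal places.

7.89

Weighted sum: 1·22.2 + 2·21.5 + 3·-4.9 + 4·7.2 + 5·7.8 = 22.2 + 43.0 + -14.7 + 28.8 + 39.0 = 118.3
Weight total: 1 + 2 + 3 + 4 + 5 = 15
WMA = 118.3 / 15 = 7.89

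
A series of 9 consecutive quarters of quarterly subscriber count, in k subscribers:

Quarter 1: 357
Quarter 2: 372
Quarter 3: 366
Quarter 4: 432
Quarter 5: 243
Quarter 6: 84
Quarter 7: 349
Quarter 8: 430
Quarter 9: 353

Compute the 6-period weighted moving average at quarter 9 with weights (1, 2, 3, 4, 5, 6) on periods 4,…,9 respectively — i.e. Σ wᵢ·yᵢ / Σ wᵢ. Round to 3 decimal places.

325.429

Weighted sum: 1·432 + 2·243 + 3·84 + 4·349 + 5·430 + 6·353 = 432 + 486 + 252 + 1396 + 2150 + 2118 = 6834
Weight total: 1 + 2 + 3 + 4 + 5 + 6 = 21
WMA = 6834 / 21 = 325.429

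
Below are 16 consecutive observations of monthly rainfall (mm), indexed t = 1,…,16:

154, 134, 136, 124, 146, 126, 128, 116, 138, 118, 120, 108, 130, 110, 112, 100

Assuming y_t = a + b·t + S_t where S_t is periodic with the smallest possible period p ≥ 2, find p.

4

First differences y_{t+1} − y_t: -20, 2, -12, 22, -20, 2, -12, 22, -20, 2, …
The difference pattern repeats every 4 terms and not for any smaller step, so p = 4.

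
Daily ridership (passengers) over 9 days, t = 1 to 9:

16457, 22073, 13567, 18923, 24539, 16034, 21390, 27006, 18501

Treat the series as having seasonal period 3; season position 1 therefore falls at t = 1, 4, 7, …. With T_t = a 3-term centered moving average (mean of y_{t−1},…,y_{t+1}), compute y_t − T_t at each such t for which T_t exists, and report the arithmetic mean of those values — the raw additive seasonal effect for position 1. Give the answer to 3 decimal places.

Season position 1 occurs at t = 4, 7 (where T_t is defined).
t=4: T_4 = 19009.66667; y_4 − T_4 = 18923 − 19009.66667 = -86.66667
t=7: T_7 = 21476.66667; y_7 − T_7 = 21390 − 21476.66667 = -86.66667
Mean deviation: (-86.66667 + -86.66667) / 2 = -86.667

-86.667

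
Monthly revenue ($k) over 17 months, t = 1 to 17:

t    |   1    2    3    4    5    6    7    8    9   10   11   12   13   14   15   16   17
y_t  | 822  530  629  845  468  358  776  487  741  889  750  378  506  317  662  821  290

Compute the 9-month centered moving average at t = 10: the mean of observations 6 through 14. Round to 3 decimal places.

578.000

Sum of periods 6–14: 358 + 776 + 487 + 741 + 889 + 750 + 378 + 506 + 317 = 5202
Divide by 9: 5202 / 9 = 578.000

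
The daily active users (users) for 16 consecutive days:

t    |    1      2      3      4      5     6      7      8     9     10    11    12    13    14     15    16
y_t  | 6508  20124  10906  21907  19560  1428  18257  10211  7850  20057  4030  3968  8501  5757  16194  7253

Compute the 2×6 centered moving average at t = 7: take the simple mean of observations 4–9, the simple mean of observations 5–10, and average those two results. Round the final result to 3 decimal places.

Sum over 4–9: 21907 + 19560 + 1428 + 18257 + 10211 + 7850 = 79213
Sum over 5–10: 19560 + 1428 + 18257 + 10211 + 7850 + 20057 = 77363
CMA at t=7 = (79213 + 77363) / (2·6) = 156576 / 12 = 13048.000

13048.000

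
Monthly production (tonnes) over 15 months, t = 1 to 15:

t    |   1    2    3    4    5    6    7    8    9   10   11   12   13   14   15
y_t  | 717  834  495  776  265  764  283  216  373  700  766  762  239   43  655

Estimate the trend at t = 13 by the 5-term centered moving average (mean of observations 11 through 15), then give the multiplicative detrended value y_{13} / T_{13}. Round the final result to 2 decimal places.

0.48

Trend T_13 = (766 + 762 + 239 + 43 + 655) / 5 = 2465/5 = 493.0000
Ratio to trend: 239 / 493.0000 = 0.48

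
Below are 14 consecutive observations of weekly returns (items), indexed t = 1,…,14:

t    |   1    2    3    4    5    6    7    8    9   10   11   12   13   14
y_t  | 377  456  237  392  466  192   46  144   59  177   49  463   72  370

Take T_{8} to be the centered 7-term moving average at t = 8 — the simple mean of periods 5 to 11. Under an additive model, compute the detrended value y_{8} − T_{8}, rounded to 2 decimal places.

-17.86

Trend T_8 = (466 + 192 + 46 + 144 + 59 + 177 + 49) / 7 = 1133/7 = 161.8571
Detrended value: 144 − 161.8571 = -17.86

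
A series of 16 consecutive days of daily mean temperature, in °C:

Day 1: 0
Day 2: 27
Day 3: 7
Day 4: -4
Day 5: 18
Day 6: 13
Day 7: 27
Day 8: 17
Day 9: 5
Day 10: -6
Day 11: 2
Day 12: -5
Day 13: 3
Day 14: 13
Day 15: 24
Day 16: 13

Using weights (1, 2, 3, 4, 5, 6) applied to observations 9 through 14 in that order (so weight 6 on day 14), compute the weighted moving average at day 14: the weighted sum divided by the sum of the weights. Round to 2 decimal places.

Weighted sum: 1·5 + 2·-6 + 3·2 + 4·-5 + 5·3 + 6·13 = 5 + -12 + 6 + -20 + 15 + 78 = 72
Weight total: 1 + 2 + 3 + 4 + 5 + 6 = 21
WMA = 72 / 21 = 3.43

3.43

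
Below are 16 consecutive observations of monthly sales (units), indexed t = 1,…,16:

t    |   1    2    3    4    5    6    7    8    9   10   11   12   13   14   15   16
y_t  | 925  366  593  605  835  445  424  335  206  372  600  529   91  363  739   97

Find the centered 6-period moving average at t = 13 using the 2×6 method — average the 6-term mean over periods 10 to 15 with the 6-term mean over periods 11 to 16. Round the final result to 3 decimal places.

Sum over 10–15: 372 + 600 + 529 + 91 + 363 + 739 = 2694
Sum over 11–16: 600 + 529 + 91 + 363 + 739 + 97 = 2419
CMA at t=13 = (2694 + 2419) / (2·6) = 5113 / 12 = 426.083

426.083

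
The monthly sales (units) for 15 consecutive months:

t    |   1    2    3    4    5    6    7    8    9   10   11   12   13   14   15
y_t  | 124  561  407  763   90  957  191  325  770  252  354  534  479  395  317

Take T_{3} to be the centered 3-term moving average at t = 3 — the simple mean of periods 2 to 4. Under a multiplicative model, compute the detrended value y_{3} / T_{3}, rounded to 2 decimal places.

Trend T_3 = (561 + 407 + 763) / 3 = 1731/3 = 577.0000
Ratio to trend: 407 / 577.0000 = 0.71

0.71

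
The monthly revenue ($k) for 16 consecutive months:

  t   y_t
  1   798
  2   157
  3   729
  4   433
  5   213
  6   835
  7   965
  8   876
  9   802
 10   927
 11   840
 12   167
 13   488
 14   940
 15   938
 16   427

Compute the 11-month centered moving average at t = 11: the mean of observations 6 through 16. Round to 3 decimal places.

745.909

Sum of periods 6–16: 835 + 965 + 876 + 802 + 927 + 840 + 167 + 488 + 940 + 938 + 427 = 8205
Divide by 11: 8205 / 11 = 745.909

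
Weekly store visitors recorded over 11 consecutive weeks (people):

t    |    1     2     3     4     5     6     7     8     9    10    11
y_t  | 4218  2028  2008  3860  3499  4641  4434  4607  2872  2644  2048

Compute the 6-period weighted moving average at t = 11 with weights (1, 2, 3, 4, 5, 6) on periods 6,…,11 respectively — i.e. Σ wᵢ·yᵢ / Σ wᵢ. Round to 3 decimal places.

Weighted sum: 1·4641 + 2·4434 + 3·4607 + 4·2872 + 5·2644 + 6·2048 = 4641 + 8868 + 13821 + 11488 + 13220 + 12288 = 64326
Weight total: 1 + 2 + 3 + 4 + 5 + 6 = 21
WMA = 64326 / 21 = 3063.143

3063.143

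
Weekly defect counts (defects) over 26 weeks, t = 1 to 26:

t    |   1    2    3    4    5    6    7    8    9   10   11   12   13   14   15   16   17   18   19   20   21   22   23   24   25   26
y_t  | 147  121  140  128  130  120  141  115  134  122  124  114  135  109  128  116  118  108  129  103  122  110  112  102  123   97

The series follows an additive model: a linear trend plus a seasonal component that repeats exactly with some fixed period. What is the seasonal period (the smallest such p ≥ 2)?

First differences y_{t+1} − y_t: -26, 19, -12, 2, -10, 21, -26, 19, -12, 2, -10, 21, -26, 19, …
The difference pattern repeats every 6 terms and not for any smaller step, so p = 6.

6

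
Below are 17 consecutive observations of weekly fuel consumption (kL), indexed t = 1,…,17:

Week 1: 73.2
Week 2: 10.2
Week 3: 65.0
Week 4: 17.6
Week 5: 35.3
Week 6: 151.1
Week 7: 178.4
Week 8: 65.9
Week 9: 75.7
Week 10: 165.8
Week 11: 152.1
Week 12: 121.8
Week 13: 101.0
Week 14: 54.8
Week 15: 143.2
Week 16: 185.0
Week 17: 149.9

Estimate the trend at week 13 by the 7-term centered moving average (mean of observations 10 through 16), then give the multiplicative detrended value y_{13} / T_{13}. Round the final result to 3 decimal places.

Trend T_13 = (165.8 + 152.1 + 121.8 + 101.0 + 54.8 + 143.2 + 185.0) / 7 = 923.7/7 = 131.95714
Ratio to trend: 101.0 / 131.95714 = 0.765

0.765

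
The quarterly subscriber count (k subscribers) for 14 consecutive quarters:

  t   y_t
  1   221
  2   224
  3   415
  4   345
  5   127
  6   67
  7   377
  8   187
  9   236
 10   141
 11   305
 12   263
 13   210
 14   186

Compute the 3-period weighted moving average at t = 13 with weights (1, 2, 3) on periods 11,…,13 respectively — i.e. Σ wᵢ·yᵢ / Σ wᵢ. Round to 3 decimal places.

Weighted sum: 1·305 + 2·263 + 3·210 = 305 + 526 + 630 = 1461
Weight total: 1 + 2 + 3 = 6
WMA = 1461 / 6 = 243.500

243.500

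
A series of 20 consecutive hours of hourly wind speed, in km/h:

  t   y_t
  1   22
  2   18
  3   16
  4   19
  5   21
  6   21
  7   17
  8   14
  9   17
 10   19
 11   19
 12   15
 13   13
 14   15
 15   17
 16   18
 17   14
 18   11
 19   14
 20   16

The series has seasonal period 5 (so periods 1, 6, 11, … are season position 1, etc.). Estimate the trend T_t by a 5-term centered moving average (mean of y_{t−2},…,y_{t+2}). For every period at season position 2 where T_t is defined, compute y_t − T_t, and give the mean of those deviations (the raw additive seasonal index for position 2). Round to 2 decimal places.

Season position 2 occurs at t = 7, 12, 17 (where T_t is defined).
t=7: T_7 = 18.0000; y_7 − T_7 = 17 − 18.0000 = -1.0000
t=12: T_12 = 16.2000; y_12 − T_12 = 15 − 16.2000 = -1.2000
t=17: T_17 = 14.8000; y_17 − T_17 = 14 − 14.8000 = -0.8000
Mean deviation: (-1.0000 + -1.2000 + -0.8000) / 3 = -1.00

-1.00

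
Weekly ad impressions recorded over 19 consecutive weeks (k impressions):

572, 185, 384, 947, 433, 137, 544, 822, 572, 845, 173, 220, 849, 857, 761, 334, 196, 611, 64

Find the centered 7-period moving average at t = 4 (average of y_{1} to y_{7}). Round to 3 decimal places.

Sum of periods 1–7: 572 + 185 + 384 + 947 + 433 + 137 + 544 = 3202
Divide by 7: 3202 / 7 = 457.429

457.429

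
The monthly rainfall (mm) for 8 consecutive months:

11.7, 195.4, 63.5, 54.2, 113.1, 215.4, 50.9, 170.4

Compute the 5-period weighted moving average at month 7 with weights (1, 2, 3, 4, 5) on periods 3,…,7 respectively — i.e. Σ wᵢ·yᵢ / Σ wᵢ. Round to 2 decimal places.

108.49

Weighted sum: 1·63.5 + 2·54.2 + 3·113.1 + 4·215.4 + 5·50.9 = 63.5 + 108.4 + 339.3 + 861.6 + 254.5 = 1627.3
Weight total: 1 + 2 + 3 + 4 + 5 = 15
WMA = 1627.3 / 15 = 108.49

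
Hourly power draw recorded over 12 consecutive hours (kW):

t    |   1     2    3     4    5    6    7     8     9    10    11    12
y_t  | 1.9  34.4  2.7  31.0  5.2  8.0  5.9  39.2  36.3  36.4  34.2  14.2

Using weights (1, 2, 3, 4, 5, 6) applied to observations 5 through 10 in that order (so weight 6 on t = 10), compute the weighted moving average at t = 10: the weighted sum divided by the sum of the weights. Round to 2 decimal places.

28.36

Weighted sum: 1·5.2 + 2·8.0 + 3·5.9 + 4·39.2 + 5·36.3 + 6·36.4 = 5.2 + 16.0 + 17.7 + 156.8 + 181.5 + 218.4 = 595.6
Weight total: 1 + 2 + 3 + 4 + 5 + 6 = 21
WMA = 595.6 / 21 = 28.36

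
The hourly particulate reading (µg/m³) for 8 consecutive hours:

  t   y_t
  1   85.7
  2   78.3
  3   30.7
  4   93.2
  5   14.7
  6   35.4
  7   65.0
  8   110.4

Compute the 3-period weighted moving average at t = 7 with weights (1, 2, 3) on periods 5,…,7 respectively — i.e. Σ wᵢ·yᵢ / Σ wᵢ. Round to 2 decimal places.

Weighted sum: 1·14.7 + 2·35.4 + 3·65.0 = 14.7 + 70.8 + 195.0 = 280.5
Weight total: 1 + 2 + 3 = 6
WMA = 280.5 / 6 = 46.75

46.75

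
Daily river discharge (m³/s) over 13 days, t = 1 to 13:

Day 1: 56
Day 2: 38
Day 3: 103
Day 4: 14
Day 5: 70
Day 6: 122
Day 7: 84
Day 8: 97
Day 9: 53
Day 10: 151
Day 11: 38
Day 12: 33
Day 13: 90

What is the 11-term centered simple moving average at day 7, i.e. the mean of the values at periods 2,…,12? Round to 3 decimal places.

73.000

Sum of periods 2–12: 38 + 103 + 14 + 70 + 122 + 84 + 97 + 53 + 151 + 38 + 33 = 803
Divide by 11: 803 / 11 = 73.000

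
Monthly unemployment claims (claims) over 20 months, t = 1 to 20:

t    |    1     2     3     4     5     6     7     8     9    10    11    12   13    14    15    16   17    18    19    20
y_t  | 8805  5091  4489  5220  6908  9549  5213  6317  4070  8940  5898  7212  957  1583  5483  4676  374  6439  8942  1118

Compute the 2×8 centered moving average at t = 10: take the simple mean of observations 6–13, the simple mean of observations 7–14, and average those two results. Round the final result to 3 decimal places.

5521.625

Sum over 6–13: 9549 + 5213 + 6317 + 4070 + 8940 + 5898 + 7212 + 957 = 48156
Sum over 7–14: 5213 + 6317 + 4070 + 8940 + 5898 + 7212 + 957 + 1583 = 40190
CMA at t=10 = (48156 + 40190) / (2·8) = 88346 / 16 = 5521.625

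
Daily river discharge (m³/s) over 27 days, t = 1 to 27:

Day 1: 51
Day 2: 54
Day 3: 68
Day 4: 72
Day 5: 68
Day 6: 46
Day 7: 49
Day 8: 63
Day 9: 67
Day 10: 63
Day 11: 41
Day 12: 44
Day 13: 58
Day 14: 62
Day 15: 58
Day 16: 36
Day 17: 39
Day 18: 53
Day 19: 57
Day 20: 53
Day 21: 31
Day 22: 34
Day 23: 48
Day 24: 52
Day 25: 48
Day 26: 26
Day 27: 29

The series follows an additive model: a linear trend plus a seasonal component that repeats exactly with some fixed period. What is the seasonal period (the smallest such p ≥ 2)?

5

First differences y_{t+1} − y_t: 3, 14, 4, -4, -22, 3, 14, 4, -4, -22, 3, 14, …
The difference pattern repeats every 5 terms and not for any smaller step, so p = 5.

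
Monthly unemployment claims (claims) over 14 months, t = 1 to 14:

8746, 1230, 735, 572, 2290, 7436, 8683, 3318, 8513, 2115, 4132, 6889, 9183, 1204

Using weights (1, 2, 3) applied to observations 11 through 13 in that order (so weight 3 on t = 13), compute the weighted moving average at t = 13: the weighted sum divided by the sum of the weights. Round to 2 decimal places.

7576.50

Weighted sum: 1·4132 + 2·6889 + 3·9183 = 4132 + 13778 + 27549 = 45459
Weight total: 1 + 2 + 3 = 6
WMA = 45459 / 6 = 7576.50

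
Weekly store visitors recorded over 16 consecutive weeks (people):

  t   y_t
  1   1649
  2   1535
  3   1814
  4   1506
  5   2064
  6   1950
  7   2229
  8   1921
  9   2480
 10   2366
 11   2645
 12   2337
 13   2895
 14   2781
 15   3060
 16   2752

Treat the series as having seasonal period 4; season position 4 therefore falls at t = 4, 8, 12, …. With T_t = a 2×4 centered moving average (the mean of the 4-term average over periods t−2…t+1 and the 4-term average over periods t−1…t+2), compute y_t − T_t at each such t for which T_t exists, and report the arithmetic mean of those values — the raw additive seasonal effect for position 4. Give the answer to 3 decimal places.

-275.750

Season position 4 occurs at t = 4, 8, 12 (where T_t is defined).
t=4: T_4 = 1781.62500; y_4 − T_4 = 1506 − 1781.62500 = -275.62500
t=8: T_8 = 2197.00000; y_8 − T_8 = 1921 − 2197.00000 = -276.00000
t=12: T_12 = 2612.62500; y_12 − T_12 = 2337 − 2612.62500 = -275.62500
Mean deviation: (-275.62500 + -276.00000 + -275.62500) / 3 = -275.750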